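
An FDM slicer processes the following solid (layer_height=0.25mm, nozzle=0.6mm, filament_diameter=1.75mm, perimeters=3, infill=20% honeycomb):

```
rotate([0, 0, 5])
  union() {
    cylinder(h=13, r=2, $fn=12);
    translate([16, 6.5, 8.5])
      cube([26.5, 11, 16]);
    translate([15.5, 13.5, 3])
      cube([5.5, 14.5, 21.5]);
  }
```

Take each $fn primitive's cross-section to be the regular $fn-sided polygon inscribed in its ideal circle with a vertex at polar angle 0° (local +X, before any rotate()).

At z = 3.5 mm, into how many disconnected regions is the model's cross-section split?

2

At z = 3.5 mm: the r=2 cylinder gives a regular 12-gon of circumradius 2 (constant along its height); the cube at (16, 6.5) is not intersected at this z (z outside [8.5, 24.5]); the 5.5×14.5 cube at (15.5, 13.5) contributes its full rectangle; Combining (union): the 2 present regions are separate (no shared area or edge), so areas and boundary lengths simply add and each stays a separate island — 2 connected regions; (whole slice rotated 5° about Z — lengths, areas and connectivity unchanged). The result has 2 disconnected regions.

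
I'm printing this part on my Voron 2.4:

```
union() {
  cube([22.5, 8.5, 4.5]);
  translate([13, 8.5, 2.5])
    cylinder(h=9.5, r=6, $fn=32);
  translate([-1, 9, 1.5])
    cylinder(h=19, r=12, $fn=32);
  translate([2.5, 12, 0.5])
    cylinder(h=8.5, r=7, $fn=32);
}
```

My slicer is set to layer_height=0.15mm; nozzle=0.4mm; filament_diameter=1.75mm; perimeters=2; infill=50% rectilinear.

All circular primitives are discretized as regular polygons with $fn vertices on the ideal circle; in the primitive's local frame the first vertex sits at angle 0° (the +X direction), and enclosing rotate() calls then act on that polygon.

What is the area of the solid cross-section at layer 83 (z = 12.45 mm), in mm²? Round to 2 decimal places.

At z = 12.45 mm: the cube is not intersected at this z (z outside [0, 4.5]); the cylinder at (13, 8.5) does not reach this height (z outside [2.5, 12]); the r=12 cylinder at (-1, 9) gives a regular 32-gon of circumradius 12 (constant along its height) (area = (32/2)·12.000²·sin(360°/32) = 449.49 mm²); the cylinder at (2.5, 12) does not reach this height (z outside [0.5, 9]); Combining (union): only the r=12 cylinder at (-1, 9) is present, so the union is just that shape — area = 449.49 mm². Overall, the cross-section is a single solid region. Net area = 449.49 mm².

449.49 mm²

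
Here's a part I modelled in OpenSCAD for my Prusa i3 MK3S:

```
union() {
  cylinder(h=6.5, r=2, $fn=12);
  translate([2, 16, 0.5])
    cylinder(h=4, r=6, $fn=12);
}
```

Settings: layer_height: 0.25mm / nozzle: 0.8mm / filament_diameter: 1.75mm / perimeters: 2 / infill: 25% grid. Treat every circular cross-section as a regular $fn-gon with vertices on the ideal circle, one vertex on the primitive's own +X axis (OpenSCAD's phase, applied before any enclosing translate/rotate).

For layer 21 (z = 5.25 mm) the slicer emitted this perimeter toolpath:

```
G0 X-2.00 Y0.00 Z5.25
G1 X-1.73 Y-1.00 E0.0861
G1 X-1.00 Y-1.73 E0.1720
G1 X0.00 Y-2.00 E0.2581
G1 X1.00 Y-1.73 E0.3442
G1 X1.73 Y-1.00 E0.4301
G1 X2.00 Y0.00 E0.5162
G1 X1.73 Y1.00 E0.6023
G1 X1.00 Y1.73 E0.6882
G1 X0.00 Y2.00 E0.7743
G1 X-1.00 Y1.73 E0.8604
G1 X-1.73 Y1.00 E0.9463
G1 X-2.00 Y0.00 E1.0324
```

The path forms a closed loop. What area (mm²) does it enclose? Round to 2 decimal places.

Apply the shoelace formula to the sequence of (X, Y) vertices; enclosed area = 11.99 mm².

11.99 mm²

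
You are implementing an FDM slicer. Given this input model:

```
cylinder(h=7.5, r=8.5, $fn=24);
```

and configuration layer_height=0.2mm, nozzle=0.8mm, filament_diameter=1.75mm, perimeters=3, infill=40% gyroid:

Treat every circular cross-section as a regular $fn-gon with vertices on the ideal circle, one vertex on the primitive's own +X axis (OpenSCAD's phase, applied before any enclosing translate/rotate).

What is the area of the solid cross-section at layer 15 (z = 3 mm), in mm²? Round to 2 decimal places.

224.40 mm²

At z = 3 mm: the r=8.5 cylinder contributes a regular 24-gon of circumradius 8.5 (area = (24/2)·8.500²·sin(360°/24) = 224.40 mm²). Overall, the cross-section is a single solid region. Net area = 224.40 mm².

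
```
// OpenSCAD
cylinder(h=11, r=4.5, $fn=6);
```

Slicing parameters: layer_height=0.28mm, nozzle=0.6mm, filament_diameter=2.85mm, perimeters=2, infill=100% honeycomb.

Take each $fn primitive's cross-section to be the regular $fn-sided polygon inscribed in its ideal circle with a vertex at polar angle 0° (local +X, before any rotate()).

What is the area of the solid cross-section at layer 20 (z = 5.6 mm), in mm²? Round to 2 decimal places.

At z = 5.6 mm: the cylinder: section is a regular 6-gon, circumradius r=4.5 (area = (6/2)·4.500²·sin(360°/6) = 52.61 mm²). Overall, the cross-section is a single solid region. Net area = 52.61 mm².

52.61 mm²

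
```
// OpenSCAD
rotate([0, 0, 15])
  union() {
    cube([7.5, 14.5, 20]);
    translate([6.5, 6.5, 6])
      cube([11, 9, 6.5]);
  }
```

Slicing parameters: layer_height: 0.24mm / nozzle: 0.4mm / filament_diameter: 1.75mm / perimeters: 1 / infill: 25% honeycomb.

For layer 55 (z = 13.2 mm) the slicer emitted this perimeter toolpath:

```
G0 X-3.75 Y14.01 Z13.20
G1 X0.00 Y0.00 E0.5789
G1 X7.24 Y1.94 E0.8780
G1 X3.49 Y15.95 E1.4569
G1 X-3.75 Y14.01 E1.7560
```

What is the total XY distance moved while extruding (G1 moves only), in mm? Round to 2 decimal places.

Sum the Euclidean lengths of each G1 segment: total = 44.00 mm.

44.00 mm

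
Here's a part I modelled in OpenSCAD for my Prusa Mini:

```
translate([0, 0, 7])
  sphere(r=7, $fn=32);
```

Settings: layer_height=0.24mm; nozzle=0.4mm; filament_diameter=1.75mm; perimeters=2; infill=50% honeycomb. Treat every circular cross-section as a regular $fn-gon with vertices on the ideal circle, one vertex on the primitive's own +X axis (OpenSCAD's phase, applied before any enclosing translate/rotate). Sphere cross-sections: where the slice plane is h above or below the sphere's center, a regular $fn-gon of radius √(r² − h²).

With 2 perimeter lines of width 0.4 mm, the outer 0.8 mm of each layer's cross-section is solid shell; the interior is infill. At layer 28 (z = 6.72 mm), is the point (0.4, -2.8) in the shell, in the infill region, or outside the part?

infill

At z = 6.72 mm: the r=7 sphere contributes a regular 32-gon of circumradius √(7²−0.28²) = 6.994. Overall, the cross-section is a single solid region. The nearest boundary edge runs (-0.00, -6.99)→(1.36, -6.86); distance from the point to it = 4.13 mm. The point is inside the cross-section and 4.13 mm from the nearest boundary — more than the 0.8 mm shell width (2 × 0.4), so it's in the infill interior.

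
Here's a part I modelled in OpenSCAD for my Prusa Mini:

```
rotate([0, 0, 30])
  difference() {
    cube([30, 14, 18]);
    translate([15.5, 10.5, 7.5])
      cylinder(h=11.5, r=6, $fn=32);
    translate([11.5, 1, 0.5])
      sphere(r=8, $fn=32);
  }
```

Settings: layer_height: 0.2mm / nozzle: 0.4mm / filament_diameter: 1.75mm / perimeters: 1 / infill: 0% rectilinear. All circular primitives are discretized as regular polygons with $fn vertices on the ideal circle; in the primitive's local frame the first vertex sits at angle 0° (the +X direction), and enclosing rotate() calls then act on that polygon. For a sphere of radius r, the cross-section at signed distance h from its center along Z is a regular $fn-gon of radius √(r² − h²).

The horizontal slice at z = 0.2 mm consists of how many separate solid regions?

1

At z = 0.2 mm: the cube (footprint 30×14) is included at this height; the cylinder at (15.5, 10.5) is not intersected at this z (z outside [7.5, 19]); the sphere at (11.5, 1): section is a regular 32-gon, circumradius = √(r²−h²) = √(8²−0.3²) = 7.994; Taking the first minus the rest: starting from the 30×14 cube, the r=8 sphere at (11.5, 1) partially overlaps it — only the 115.64 mm² overlap (of its 199.49 mm²) is removed, clipping the outline — 1 connected region; (rotated 30° about Z; rotation is an isometry so areas/perimeters/island counts are preserved). The result has 1 disconnected region.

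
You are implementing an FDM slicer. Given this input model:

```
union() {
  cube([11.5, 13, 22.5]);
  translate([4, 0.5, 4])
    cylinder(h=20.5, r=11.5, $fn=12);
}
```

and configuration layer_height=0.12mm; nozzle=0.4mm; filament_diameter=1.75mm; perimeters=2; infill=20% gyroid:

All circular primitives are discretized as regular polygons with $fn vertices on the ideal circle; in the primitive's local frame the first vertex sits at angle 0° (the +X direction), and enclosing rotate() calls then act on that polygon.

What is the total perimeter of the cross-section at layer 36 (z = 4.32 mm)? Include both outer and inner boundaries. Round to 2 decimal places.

At z = 4.32 mm: the 11.5×13 cube contributes its full rectangle (perimeter 49.00 mm); the r=11.5 cylinder at (4, 0.5) contributes a regular 12-gon of circumradius 11.5 (perimeter = 2·12·11.500·sin(180°/12) = 71.43 mm); Taking the union: the regions partially overlap (shared area 127.20 mm²), so the edge portions inside another operand are dropped and the merged outline is re-measured after clipping — boundary = 76.73 mm. Overall, the cross-section is a single solid region. Total boundary length (outer) = 76.73 mm.

76.73 mm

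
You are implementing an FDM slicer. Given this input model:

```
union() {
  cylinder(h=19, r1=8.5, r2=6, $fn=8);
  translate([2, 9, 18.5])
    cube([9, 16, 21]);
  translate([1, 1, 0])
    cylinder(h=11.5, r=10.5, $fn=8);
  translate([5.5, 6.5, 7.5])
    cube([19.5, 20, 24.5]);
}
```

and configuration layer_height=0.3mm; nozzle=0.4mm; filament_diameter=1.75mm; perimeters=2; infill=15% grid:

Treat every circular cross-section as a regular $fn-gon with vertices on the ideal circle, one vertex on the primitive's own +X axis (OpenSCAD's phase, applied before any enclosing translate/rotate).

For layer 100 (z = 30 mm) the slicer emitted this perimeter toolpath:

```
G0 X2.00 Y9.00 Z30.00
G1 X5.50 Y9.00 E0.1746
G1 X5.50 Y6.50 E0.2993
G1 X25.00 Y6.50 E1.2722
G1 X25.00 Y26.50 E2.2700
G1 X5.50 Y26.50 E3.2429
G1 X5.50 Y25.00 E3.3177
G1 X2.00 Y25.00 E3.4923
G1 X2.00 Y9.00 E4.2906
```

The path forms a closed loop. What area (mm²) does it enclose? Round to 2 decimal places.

Apply the shoelace formula to the sequence of (X, Y) vertices; enclosed area = 446.00 mm².

446.00 mm²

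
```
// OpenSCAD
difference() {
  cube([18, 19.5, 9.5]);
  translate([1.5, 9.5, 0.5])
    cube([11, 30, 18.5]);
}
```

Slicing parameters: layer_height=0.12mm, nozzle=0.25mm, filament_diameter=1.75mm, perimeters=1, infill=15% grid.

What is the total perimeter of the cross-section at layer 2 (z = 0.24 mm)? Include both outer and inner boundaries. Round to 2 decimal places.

At z = 0.24 mm: the 18×19.5 cube contributes its full rectangle (perimeter 75.00 mm); the cube at (1.5, 9.5) does not reach this height (z outside [0.5, 19]); Taking the first minus the rest: none of the subtracted shapes is present at this height, so the 18×19.5 cube is unchanged — boundary = 75.00 mm. Overall, the cross-section is a single solid region. Total boundary length (outer) = 75.00 mm.

75.00 mm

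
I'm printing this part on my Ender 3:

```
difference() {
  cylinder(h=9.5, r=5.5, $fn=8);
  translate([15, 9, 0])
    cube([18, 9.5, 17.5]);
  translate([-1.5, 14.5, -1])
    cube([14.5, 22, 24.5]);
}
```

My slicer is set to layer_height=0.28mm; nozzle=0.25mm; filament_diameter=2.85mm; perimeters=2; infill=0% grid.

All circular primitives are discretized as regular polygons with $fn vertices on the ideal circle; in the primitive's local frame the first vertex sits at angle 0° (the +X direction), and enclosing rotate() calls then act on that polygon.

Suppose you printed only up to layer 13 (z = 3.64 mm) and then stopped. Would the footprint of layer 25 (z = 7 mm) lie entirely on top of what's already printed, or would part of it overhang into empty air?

entirely on top

Compare the two slices. At z = 3.64: the cylinder: section is a regular 8-gon, circumradius r=5.5 (area = (8/2)·5.500²·sin(360°/8) = 85.56 mm²); the cube at (15, 9) (footprint 18×9.5) is included at this height (area 171.00 mm²); the cube at (-1.5, 14.5) is present — its section is the full 14.5×22 rectangle (area 319.00 mm²); After the difference (first − rest): starting from the r=5.5 cylinder (85.56 mm²), the 18×9.5 cube at (15, 9) misses the remaining region (no effect); the 14.5×22 cube at (-1.5, 14.5) misses the remaining region (no effect) — area = 85.56 mm². At z = 7: the cylinder: section is a regular 8-gon, circumradius r=5.5 (area = (8/2)·5.500²·sin(360°/8) = 85.56 mm²); the cube at (15, 9) (footprint 18×9.5) is included at this height (area 171.00 mm²); the cube at (-1.5, 14.5) is present — its section is the full 14.5×22 rectangle (area 319.00 mm²); Subtracting the remaining from the first: starting from the r=5.5 cylinder (85.56 mm²), the 18×9.5 cube at (15, 9) misses the remaining region (no effect); the 14.5×22 cube at (-1.5, 14.5) misses the remaining region (no effect) — area = 85.56 mm². Checking containment: the cross-section at z = 7 is a subset of the cross-section at z = 3.64.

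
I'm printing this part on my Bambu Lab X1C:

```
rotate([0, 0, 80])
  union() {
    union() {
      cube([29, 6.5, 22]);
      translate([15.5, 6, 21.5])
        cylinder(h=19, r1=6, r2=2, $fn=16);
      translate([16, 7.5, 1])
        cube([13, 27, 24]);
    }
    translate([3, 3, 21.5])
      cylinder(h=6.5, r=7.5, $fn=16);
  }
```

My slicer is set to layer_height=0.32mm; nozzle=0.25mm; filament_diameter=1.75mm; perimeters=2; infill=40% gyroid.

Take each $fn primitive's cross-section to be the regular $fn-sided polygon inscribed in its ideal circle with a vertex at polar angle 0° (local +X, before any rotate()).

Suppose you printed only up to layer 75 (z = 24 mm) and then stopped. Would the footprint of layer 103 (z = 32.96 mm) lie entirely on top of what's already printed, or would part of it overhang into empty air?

Compare the two slices. At z = 24: the cube does not reach this height (z outside [0, 22]); the cone at (15.5, 6) contributes a regular 16-gon of circumradius 5.474 (interpolated between r1=6 and r2=2 at t=0.132) (area = (16/2)·5.474²·sin(360°/16) = 91.73 mm²); the 13×27 cube at (16, 7.5) contributes its full rectangle (area 351.00 mm²); Combining (union): the regions partially overlap — summed areas 442.73 mm² minus the doubly-counted overlap 12.98 mm² gives 429.74 mm² — area = 429.74 mm²; the r=7.5 cylinder at (3, 3) gives a regular 16-gon of circumradius 7.5 (constant along its height) (area = (16/2)·7.500²·sin(360°/16) = 172.21 mm²); Merging all regions: the 2 present regions are separate (no shared area or edge), so areas and boundary lengths simply add and each stays a separate island — area = 601.95 mm²; (whole slice rotated 80° about Z — lengths, areas and connectivity unchanged). At z = 32.96: the cube is not intersected at this z (z outside [0, 22]); the cone at (15.5, 6) contributes a regular 16-gon of circumradius 3.587 (interpolated between r1=6 and r2=2 at t=0.603) (area = (16/2)·3.587²·sin(360°/16) = 39.40 mm²); the cube at (16, 7.5) does not reach this height (z outside [1, 25]); Merging all regions: only the cone at (15.5, 6) is present, so the union is just that shape — area = 39.40 mm²; the cylinder at (3, 3) is absent (z outside [21.5, 28]); Taking the union: only the result so far is present, so the union is just that shape — area = 39.40 mm²; (rotated 80° about Z; rotation is an isometry so areas/perimeters/island counts are preserved). Checking containment: the cross-section at z = 32.96 is a subset of the cross-section at z = 24.

entirely on top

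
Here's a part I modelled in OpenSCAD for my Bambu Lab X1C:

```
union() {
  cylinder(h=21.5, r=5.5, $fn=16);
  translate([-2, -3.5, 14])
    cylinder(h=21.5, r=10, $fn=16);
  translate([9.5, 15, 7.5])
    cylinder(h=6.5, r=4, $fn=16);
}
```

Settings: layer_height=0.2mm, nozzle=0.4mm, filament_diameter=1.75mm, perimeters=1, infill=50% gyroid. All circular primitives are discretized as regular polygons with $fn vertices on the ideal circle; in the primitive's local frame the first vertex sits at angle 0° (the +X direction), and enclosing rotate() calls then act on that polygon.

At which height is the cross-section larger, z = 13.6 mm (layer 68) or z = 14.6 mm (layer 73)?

Layer 68 (z = 13.6): the r=5.5 cylinder gives a regular 16-gon of circumradius 5.5 (constant along its height) (area = (16/2)·5.500²·sin(360°/16) = 92.61 mm²); the cylinder at (-2, -3.5) is not intersected at this z (z outside [14, 35.5]); the r=4 cylinder at (9.5, 15) gives a regular 16-gon of circumradius 4 (constant along its height) (area = (16/2)·4.000²·sin(360°/16) = 48.98 mm²); Combining (union): the 2 present regions are separate (no shared area or edge), so areas and boundary lengths simply add and each stays a separate island — area = 141.59 mm². So its area = 141.59 mm². Layer 73 (z = 14.6): the cylinder: section is a regular 16-gon, circumradius r=5.5 (area = (16/2)·5.500²·sin(360°/16) = 92.61 mm²); the r=10 cylinder at (-2, -3.5) gives a regular 16-gon of circumradius 10 (constant along its height) (area = (16/2)·10.000²·sin(360°/16) = 306.15 mm²); the cylinder at (9.5, 15) does not reach this height (z outside [7.5, 14]); Combining (union): the r=5.5 cylinder lies entirely inside the r=10 cylinder at (-2, -3.5), so the union is just the r=10 cylinder at (-2, -3.5) — area = 306.15 mm². So its area = 306.15 mm². Layer 73 is larger (306.15 vs 141.59 mm²).

layer 73 (z = 14.6 mm)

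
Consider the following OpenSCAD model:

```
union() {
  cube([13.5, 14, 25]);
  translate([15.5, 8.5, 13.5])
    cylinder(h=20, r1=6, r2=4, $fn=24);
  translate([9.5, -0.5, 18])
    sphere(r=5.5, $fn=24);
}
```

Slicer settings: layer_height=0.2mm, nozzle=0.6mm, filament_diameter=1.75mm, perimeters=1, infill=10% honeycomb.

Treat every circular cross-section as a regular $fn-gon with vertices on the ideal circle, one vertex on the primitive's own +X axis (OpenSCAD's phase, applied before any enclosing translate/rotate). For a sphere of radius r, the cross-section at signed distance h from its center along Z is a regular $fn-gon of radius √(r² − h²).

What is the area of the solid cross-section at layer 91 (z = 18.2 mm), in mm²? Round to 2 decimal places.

At z = 18.2 mm: the cube (footprint 13.5×14) is included at this height (area 189.00 mm²); the cone at (15.5, 8.5) (r1=6→r2=4) has section circumradius 5.530 here — a regular 24-gon (area = (24/2)·5.530²·sin(360°/24) = 94.98 mm²); the sphere at (9.5, -0.5): section is a regular 24-gon, circumradius = √(r²−h²) = √(5.5²−0.2²) = 5.496 (area = (24/2)·5.496²·sin(360°/24) = 93.83 mm²); Taking the union: the regions partially overlap — summed areas 377.81 mm² minus the doubly-counted overlap 64.43 mm² gives 313.38 mm² — area = 313.38 mm². Overall, the cross-section is a single solid region. Net area = 313.38 mm².

313.38 mm²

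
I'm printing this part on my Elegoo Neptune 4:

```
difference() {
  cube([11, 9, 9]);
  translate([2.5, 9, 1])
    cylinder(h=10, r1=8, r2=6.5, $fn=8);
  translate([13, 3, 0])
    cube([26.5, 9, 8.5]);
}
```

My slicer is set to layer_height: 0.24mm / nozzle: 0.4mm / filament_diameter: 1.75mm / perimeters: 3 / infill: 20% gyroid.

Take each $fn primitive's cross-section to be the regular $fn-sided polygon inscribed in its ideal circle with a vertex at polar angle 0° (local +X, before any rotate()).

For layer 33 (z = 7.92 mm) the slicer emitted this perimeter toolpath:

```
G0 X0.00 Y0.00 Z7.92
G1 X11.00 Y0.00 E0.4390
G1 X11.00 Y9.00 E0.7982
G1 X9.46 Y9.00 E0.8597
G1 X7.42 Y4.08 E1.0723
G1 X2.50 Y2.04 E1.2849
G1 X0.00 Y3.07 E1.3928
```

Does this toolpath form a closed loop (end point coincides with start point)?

no

Start point (G0): (0.00, 0.00). End point (last G1): the path does not return to the start — open.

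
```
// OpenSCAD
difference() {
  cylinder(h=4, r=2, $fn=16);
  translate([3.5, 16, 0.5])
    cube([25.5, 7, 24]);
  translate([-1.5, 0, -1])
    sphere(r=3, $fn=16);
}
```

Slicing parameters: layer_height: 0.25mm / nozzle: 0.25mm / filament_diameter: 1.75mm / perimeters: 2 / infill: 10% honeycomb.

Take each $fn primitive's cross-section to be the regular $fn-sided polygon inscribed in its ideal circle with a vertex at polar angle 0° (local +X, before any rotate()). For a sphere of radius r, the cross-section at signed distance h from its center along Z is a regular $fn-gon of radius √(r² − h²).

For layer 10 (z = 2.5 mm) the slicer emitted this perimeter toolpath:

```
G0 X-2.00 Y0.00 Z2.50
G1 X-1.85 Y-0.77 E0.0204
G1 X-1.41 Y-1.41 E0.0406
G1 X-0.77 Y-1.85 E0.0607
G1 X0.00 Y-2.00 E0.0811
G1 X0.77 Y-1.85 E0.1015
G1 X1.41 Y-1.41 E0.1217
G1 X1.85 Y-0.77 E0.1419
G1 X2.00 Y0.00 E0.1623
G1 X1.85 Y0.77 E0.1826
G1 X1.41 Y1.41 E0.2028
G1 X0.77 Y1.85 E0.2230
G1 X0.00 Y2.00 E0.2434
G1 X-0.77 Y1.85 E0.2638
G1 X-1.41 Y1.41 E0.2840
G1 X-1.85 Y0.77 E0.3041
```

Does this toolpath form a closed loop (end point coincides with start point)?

no

Start point (G0): (-2.00, 0.00). End point (last G1): the path does not return to the start — open.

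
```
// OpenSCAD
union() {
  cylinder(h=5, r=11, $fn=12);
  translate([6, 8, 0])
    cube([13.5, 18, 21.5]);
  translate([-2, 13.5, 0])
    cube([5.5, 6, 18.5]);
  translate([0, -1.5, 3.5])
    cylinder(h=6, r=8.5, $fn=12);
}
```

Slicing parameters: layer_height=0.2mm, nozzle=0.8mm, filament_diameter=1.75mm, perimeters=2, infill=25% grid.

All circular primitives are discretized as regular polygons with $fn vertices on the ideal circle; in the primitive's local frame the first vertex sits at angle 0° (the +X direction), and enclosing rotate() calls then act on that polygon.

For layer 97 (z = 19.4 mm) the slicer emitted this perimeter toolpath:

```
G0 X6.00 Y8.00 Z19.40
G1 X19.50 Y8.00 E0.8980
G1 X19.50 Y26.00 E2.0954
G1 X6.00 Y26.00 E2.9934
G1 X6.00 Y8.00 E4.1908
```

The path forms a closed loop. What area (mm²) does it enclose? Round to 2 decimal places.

Apply the shoelace formula to the sequence of (X, Y) vertices; enclosed area = 243.00 mm².

243.00 mm²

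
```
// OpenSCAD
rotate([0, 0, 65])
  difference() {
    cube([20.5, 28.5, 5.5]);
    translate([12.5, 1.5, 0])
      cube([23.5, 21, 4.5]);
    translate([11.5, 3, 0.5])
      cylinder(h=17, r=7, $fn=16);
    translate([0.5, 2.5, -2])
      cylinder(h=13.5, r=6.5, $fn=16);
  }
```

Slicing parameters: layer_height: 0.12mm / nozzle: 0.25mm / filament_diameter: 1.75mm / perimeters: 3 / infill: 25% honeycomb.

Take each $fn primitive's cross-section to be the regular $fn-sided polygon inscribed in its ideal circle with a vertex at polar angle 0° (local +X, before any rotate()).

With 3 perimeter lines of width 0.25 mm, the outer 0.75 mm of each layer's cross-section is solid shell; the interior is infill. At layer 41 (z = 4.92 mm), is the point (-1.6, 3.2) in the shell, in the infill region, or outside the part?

At z = 4.92 mm: the cube is present — its section is the full 20.5×28.5 rectangle; the cube at (12.5, 1.5) is absent (z outside [0, 4.5]); the cylinder at (11.5, 3): section is a regular 16-gon, circumradius r=7; the r=6.5 cylinder at (0.5, 2.5) gives a regular 16-gon of circumradius 6.5 (constant along its height); After the difference (first − rest): starting from the 20.5×28.5 cube, the r=7 cylinder at (11.5, 3) partially overlaps it — only the 115.17 mm² overlap (of its 150.01 mm²) is removed, clipping the outline; the r=6.5 cylinder at (0.5, 2.5) partially overlaps it — only the 41.23 mm² overlap (of its 129.35 mm²) is removed, clipping the outline — 1 connected region; (whole slice rotated 65° about Z — lengths, areas and connectivity unchanged). Overall, the cross-section is a single solid region. Undo the 65° rotation: the query point maps to (2.224, 2.802) in the un-rotated model frame. The nearest boundary edge runs (6.55, 7.95)→(5.54, 6.43); distance from the point to it = 4.92 mm. The point is not inside any of the regions above, so it lies outside the cross-section (4.92 mm from the nearest boundary).

outside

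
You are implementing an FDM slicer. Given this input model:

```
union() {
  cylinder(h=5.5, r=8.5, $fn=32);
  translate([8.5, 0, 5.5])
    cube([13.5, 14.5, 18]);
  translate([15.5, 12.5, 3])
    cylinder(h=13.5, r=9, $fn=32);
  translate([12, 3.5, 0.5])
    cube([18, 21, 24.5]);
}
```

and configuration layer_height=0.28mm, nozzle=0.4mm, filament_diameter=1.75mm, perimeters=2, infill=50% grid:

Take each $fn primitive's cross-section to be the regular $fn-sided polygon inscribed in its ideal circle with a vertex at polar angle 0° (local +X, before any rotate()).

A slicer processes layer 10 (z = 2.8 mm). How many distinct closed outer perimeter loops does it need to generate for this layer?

At z = 2.8 mm: the r=8.5 cylinder contributes a regular 32-gon of circumradius 8.5; the cube at (8.5, 0) is absent (z outside [5.5, 23.5]); the cylinder at (15.5, 12.5) is not intersected at this z (z outside [3, 16.5]); the cube at (12, 3.5) is present — its section is the full 18×21 rectangle; Combining (union): the 2 present regions are separate (no shared area or edge), so areas and boundary lengths simply add and each stays a separate island — 2 connected regions. The result has 2 disconnected regions.

2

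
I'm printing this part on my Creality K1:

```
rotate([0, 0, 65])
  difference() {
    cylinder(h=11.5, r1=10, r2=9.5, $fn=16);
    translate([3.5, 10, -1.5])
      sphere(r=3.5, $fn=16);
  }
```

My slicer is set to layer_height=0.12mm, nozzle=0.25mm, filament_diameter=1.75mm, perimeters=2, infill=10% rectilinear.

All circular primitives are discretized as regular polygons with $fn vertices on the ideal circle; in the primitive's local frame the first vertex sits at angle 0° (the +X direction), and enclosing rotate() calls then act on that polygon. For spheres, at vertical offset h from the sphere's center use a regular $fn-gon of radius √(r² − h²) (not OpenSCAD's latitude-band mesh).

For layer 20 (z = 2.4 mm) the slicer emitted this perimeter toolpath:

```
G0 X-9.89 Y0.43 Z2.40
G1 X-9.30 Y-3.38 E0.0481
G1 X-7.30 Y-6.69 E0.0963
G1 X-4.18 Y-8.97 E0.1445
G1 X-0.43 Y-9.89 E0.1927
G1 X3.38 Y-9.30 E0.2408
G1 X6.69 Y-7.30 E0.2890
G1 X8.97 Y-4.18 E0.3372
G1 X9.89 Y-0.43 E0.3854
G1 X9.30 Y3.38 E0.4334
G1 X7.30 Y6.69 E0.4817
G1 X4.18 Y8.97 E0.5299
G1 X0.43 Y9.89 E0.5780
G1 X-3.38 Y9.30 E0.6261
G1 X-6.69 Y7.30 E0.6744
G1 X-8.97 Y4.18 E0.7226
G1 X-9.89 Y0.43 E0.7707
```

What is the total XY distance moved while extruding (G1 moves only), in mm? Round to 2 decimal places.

Sum the Euclidean lengths of each G1 segment: total = 61.79 mm.

61.79 mm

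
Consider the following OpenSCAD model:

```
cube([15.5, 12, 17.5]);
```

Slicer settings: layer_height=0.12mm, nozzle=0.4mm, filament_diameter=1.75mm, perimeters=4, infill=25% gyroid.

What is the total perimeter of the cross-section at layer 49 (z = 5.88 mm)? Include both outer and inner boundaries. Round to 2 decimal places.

55.00 mm

At z = 5.88 mm: the 15.5×12 cube contributes its full rectangle (perimeter 55.00 mm). Overall, the cross-section is a single solid region. Total boundary length (outer) = 55.00 mm.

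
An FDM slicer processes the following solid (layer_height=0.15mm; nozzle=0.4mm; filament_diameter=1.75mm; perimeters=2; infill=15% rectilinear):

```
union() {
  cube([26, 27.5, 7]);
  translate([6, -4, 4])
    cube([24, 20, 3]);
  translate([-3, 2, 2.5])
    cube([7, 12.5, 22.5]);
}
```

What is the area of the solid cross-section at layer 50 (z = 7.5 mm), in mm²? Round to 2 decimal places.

At z = 7.5 mm: the cube does not reach this height (z outside [0, 7]); the cube at (6, -4) does not reach this height (z outside [4, 7]); the cube at (-3, 2) (footprint 7×12.5) is included at this height (area 87.50 mm²); Combining (union): only the 7×12.5 cube at (-3, 2) is present, so the union is just that shape — area = 87.50 mm². Overall, the cross-section is a single solid region. Net area = 87.50 mm².

87.50 mm²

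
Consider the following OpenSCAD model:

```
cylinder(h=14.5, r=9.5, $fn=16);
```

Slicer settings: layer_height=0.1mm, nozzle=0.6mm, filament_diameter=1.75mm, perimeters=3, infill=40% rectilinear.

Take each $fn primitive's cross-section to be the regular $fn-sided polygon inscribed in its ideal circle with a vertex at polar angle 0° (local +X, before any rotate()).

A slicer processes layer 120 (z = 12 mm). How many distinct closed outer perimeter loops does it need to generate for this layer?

At z = 12 mm: the cylinder: section is a regular 16-gon, circumradius r=9.5. The result has 1 disconnected region.

1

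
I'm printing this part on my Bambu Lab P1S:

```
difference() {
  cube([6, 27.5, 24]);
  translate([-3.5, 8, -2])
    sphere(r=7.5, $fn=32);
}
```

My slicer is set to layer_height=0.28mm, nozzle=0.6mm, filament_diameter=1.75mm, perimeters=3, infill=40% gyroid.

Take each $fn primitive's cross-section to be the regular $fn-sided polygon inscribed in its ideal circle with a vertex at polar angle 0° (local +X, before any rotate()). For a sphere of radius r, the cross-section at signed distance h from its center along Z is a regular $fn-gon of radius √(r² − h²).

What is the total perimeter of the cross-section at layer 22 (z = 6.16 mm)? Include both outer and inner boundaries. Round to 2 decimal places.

67.00 mm

At z = 6.16 mm: the 6×27.5 cube contributes its full rectangle (perimeter 67.00 mm); the sphere at (-3.5, 8) is absent (|z−center|=8.160 > r=7.5); Taking the first minus the rest: none of the subtracted shapes is present at this height, so the 6×27.5 cube is unchanged — boundary = 67.00 mm. Overall, the cross-section is a single solid region. Total boundary length (outer) = 67.00 mm.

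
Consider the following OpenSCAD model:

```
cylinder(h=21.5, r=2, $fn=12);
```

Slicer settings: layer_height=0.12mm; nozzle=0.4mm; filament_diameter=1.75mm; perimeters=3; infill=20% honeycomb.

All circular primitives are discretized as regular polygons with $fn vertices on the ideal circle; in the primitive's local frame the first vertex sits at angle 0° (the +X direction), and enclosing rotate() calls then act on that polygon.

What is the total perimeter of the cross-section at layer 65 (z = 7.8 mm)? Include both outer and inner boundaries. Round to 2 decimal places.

At z = 7.8 mm: the r=2 cylinder gives a regular 12-gon of circumradius 2 (constant along its height) (perimeter = 2·12·2.000·sin(180°/12) = 12.42 mm). Overall, the cross-section is a single solid region. Total boundary length (outer) = 12.42 mm.

12.42 mm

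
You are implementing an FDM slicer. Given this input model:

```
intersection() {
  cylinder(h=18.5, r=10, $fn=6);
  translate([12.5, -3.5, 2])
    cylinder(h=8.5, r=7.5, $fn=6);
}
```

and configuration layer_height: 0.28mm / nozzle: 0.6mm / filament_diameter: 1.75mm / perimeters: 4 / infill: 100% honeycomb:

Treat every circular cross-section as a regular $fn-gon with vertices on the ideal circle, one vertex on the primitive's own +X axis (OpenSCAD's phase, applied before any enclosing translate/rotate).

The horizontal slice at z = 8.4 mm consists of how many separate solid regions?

1

At z = 8.4 mm: the r=10 cylinder contributes a regular 6-gon of circumradius 10; the r=7.5 cylinder at (12.5, -3.5) gives a regular 6-gon of circumradius 7.5 (constant along its height); Keeping only the common overlap: the r=7.5 cylinder at (12.5, -3.5) partially overlaps the r=10 cylinder; clipping to the common part keeps 18.11 mm² — 1 connected region. The result has 1 disconnected region.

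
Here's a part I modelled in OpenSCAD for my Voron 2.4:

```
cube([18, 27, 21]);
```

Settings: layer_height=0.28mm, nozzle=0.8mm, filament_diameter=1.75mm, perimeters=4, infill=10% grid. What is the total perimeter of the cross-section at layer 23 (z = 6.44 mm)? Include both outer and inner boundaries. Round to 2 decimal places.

90.00 mm

At z = 6.44 mm: the 18×27 cube contributes its full rectangle (perimeter 90.00 mm). Overall, the cross-section is a single solid region. Total boundary length (outer) = 90.00 mm.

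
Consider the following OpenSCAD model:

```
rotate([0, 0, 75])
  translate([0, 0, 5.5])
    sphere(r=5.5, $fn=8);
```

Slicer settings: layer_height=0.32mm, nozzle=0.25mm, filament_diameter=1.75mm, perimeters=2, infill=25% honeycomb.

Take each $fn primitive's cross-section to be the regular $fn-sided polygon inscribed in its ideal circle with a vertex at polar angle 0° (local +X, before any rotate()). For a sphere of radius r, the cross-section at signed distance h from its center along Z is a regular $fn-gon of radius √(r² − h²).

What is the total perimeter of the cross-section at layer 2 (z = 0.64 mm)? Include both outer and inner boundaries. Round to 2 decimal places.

At z = 0.64 mm: the r=5.5 sphere contributes a regular 8-gon of circumradius √(5.5²−4.86²) = 2.575 (perimeter = 2·8·2.575·sin(180°/8) = 15.77 mm); (whole slice rotated 75° about Z — lengths, areas and connectivity unchanged). Overall, the cross-section is a single solid region. Total boundary length (outer) = 15.77 mm.

15.77 mm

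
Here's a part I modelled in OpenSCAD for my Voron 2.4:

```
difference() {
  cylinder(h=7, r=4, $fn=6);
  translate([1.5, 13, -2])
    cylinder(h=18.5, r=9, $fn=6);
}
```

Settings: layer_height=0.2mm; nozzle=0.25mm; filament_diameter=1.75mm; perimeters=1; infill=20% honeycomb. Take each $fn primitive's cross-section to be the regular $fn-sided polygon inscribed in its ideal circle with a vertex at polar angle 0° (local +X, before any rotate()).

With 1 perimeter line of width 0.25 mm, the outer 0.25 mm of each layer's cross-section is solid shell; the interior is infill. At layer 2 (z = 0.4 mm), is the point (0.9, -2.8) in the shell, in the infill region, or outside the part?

infill

At z = 0.4 mm: the r=4 cylinder contributes a regular 6-gon of circumradius 4; the r=9 cylinder at (1.5, 13) contributes a regular 6-gon of circumradius 9; After the difference (first − rest): starting from the r=4 cylinder, the r=9 cylinder at (1.5, 13) misses the remaining region (no effect) — 1 connected region. Overall, the cross-section is a single solid region. The nearest boundary edge runs (2.00, -3.46)→(-2.00, -3.46); distance from the point to it = 0.66 mm. The point is inside the cross-section and 0.66 mm from the nearest boundary — more than the 0.25 mm shell width (1 × 0.25), so it's in the infill interior.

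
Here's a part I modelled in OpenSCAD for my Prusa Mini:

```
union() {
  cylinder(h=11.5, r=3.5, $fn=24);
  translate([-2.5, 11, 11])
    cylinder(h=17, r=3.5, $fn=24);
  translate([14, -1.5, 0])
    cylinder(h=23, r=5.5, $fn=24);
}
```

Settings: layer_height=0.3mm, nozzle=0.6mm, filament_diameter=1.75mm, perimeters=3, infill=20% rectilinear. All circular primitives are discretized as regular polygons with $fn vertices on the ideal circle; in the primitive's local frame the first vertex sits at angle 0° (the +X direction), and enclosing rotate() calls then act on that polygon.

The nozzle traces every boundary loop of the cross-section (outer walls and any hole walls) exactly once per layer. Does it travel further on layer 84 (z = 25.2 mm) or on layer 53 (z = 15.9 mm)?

Layer 84 (z = 25.2): the cylinder is not intersected at this z (z outside [0, 11.5]); the r=3.5 cylinder at (-2.5, 11) contributes a regular 24-gon of circumradius 3.5 (perimeter = 2·24·3.500·sin(180°/24) = 21.93 mm); the cylinder at (14, -1.5) is not intersected at this z (z outside [0, 23]); Merging all regions: only the r=3.5 cylinder at (-2.5, 11) is present, so the union is just that shape — boundary = 21.93 mm. So its perimeter = 21.93 mm. Layer 53 (z = 15.9): the cylinder is not intersected at this z (z outside [0, 11.5]); the r=3.5 cylinder at (-2.5, 11) contributes a regular 24-gon of circumradius 3.5 (perimeter = 2·24·3.500·sin(180°/24) = 21.93 mm); the r=5.5 cylinder at (14, -1.5) contributes a regular 24-gon of circumradius 5.5 (perimeter = 2·24·5.500·sin(180°/24) = 34.46 mm); Taking the union: the 2 present regions are separate (no shared area or edge), so areas and boundary lengths simply add and each stays a separate island — boundary = 56.39 mm. So its perimeter = 56.39 mm. Layer 53 is larger (56.39 vs 21.93 mm).

layer 53 (z = 15.9 mm)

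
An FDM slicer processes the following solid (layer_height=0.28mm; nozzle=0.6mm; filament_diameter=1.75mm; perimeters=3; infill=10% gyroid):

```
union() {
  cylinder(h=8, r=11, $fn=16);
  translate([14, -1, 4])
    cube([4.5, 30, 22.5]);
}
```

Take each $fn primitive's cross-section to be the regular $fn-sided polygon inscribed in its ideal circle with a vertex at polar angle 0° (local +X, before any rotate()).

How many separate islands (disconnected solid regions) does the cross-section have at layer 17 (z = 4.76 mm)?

2

At z = 4.76 mm: the r=11 cylinder gives a regular 16-gon of circumradius 11 (constant along its height); the cube at (14, -1) is present — its section is the full 4.5×30 rectangle; Combining (union): the 2 present regions are separate (no shared area or edge), so areas and boundary lengths simply add and each stays a separate island — 2 connected regions. Overall, the cross-section has 2 separate islands. Island count = 2.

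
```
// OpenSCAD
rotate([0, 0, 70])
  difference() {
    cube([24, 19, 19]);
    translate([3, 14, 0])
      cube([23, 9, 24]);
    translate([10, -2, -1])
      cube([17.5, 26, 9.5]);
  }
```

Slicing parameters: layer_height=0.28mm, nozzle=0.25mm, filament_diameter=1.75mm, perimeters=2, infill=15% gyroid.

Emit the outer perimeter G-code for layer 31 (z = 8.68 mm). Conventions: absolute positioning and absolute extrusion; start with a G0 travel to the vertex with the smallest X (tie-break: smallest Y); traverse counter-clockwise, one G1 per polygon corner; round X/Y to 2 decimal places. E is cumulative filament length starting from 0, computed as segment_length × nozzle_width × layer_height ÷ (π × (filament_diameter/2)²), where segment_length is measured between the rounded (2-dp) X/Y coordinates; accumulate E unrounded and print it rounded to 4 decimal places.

G0 X-17.85 Y6.50 Z8.68
G1 X0.00 Y0.00 E0.5529
G1 X8.21 Y22.55 E1.2513
G1 X-4.95 Y27.34 E1.6588
G1 X-12.13 Y7.61 E2.2699
G1 X-16.83 Y9.32 E2.4154
G1 X-17.85 Y6.50 E2.5027

At z = 8.68 mm: the cube is present — its section is the full 24×19 rectangle; the cube at (3, 14) (footprint 23×9) is included at this height; the cube at (10, -2) does not reach this height (z outside [-1, 8.5]); After the difference (first − rest): starting from the 24×19 cube, the 23×9 cube at (3, 14) partially overlaps it — only the 105.00 mm² overlap (of its 207.00 mm²) is removed, clipping the outline — 1 connected region; (whole slice rotated 70° about Z — lengths, areas and connectivity unchanged). The outline is a single polygon with 6 vertices. Extrusion per mm of travel: 0.25 × 0.28 / (π × 0.875²) = 0.029103. Accumulating E over each segment gives final E = 2.5027.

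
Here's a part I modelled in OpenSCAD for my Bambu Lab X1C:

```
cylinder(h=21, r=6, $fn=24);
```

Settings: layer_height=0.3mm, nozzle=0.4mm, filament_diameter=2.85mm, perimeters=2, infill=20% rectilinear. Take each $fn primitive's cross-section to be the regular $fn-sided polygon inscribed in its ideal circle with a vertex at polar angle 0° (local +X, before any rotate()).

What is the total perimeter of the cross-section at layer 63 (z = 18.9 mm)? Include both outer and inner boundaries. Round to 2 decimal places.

At z = 18.9 mm: the cylinder: section is a regular 24-gon, circumradius r=6 (perimeter = 2·24·6.000·sin(180°/24) = 37.59 mm). Overall, the cross-section is a single solid region. Total boundary length (outer) = 37.59 mm.

37.59 mm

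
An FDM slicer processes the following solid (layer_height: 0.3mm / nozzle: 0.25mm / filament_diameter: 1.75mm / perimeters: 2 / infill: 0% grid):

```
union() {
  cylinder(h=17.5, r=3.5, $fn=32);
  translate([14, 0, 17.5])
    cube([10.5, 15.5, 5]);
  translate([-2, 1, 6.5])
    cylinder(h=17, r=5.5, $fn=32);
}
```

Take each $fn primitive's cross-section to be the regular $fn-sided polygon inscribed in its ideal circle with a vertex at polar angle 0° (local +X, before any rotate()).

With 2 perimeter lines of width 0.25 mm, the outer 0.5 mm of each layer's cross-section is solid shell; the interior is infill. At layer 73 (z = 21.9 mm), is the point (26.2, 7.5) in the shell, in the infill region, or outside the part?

outside

At z = 21.9 mm: the cylinder is not intersected at this z (z outside [0, 17.5]); the cube at (14, 0) is present — its section is the full 10.5×15.5 rectangle; the r=5.5 cylinder at (-2, 1) gives a regular 32-gon of circumradius 5.5 (constant along its height); Taking the union: the 2 present regions are separate (no shared area or edge), so areas and boundary lengths simply add and each stays a separate island — 2 connected regions. Overall, the cross-section has 2 separate islands. The nearest boundary edge runs (24.50, 15.50)→(24.50, 0.00); distance from the point to it = 1.70 mm. The point is not inside any of the regions above, so it lies outside the cross-section (1.70 mm from the nearest boundary).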